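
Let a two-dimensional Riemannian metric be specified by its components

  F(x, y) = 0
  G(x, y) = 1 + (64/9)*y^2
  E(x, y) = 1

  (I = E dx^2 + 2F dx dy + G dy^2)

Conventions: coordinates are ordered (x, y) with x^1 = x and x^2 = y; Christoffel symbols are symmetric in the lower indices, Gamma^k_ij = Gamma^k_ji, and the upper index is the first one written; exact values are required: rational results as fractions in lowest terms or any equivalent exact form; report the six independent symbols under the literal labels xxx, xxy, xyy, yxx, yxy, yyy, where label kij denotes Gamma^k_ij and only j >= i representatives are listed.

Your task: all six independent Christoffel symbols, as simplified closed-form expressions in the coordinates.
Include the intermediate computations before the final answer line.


E = 1; F = 0; G = 1 + (64/9)*y^2
Gamma^k_ij = (1/2) g^{kl} (d_i g_jl + d_j g_il - d_l g_ij), with g^inv = (1/(EG-F^2)) [[G, -F], [-F, E]]
first partials: E_x = 0, E_y = 0, F_x = 0, F_y = 0, G_x = 0, G_y = (128/9)*y
D = EG - F^2 = 1 + (64/9)*y^2
expanded: Gamma^x_xx = (G E_x - 2F F_x + F E_y)/(2D), Gamma^x_xy = (G E_y - F G_x)/(2D), Gamma^x_yy = (2G F_y - G G_x - F G_y)/(2D), Gamma^y_xx = (2E F_x - E E_y - F E_x)/(2D), Gamma^y_xy = (E G_x - F E_y)/(2D), Gamma^y_yy = (E G_y - 2F F_y + F G_x)/(2D); substitute and cancel common factors

Answer: Gamma_xxx = 0, Gamma_xxy = 0, Gamma_xyy = 0, Gamma_yxx = 0, Gamma_yxy = 0, Gamma_yyy = 64*y/(64*y^2 + 9)


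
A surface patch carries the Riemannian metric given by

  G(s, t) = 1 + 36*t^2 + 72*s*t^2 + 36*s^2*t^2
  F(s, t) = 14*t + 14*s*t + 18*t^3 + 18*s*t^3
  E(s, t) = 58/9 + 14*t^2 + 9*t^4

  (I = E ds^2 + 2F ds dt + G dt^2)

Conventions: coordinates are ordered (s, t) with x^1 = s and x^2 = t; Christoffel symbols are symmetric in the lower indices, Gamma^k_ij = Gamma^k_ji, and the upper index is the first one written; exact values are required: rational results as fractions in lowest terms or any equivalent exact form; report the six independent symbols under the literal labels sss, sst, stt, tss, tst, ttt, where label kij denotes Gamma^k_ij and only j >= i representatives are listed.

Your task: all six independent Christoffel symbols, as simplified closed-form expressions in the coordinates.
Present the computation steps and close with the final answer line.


E = 58/9 + 14*t^2 + 9*t^4; F = 14*t + 14*s*t + 18*t^3 + 18*s*t^3; G = 1 + 36*t^2 + 72*s*t^2 + 36*s^2*t^2
Gamma^k_ij = (1/2) g^{kl} (d_i g_jl + d_j g_il - d_l g_ij), with g^inv = (1/(EG-F^2)) [[G, -F], [-F, E]]
first partials: E_s = 0, E_t = 28*t + 36*t^3, F_s = 14*t + 18*t^3, F_t = 14 + 14*s + 54*t^2 + 54*s*t^2, G_s = 72*t^2 + 72*s*t^2, G_t = 72*t + 144*s*t + 72*s^2*t
D = EG - F^2 = 58/9 + 50*t^2 + 72*s*t^2 + 9*t^4 + 36*s^2*t^2
expanded: Gamma^s_ss = (G E_s - 2F F_s + F E_t)/(2D), Gamma^s_st = (G E_t - F G_s)/(2D), Gamma^s_tt = (2G F_t - G G_s - F G_t)/(2D), Gamma^t_ss = (2E F_s - E E_t - F E_s)/(2D), Gamma^t_st = (E G_s - F E_t)/(2D), Gamma^t_tt = (E G_t - 2F F_t + F G_s)/(2D); substitute and cancel common factors

Answer: Gamma_sss = 0, Gamma_sst = (162*t^3 + 126*t)/(324*s^2*t^2 + 648*s*t^2 + 81*t^4 + 450*t^2 + 58), Gamma_stt = (162*s*t^2 + 126*s + 162*t^2 + 126)/(324*s^2*t^2 + 648*s*t^2 + 81*t^4 + 450*t^2 + 58), Gamma_tss = 0, Gamma_tst = (324*s*t^2 + 324*t^2)/(324*s^2*t^2 + 648*s*t^2 + 81*t^4 + 450*t^2 + 58), Gamma_ttt = (324*s^2*t + 648*s*t + 324*t)/(324*s^2*t^2 + 648*s*t^2 + 81*t^4 + 450*t^2 + 58)


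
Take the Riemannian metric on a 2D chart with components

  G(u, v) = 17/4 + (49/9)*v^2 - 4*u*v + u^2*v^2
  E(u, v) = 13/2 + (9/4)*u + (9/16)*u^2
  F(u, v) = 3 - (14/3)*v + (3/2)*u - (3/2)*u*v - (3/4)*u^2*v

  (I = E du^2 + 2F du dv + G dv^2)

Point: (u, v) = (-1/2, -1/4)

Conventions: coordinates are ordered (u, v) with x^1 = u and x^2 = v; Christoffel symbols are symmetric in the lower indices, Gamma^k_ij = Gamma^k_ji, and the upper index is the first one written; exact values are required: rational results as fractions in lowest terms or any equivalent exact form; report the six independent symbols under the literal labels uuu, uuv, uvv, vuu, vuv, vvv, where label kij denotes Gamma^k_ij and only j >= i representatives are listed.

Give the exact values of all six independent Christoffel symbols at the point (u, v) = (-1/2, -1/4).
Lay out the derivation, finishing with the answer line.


E = 353/64, F = 629/192, G = 2365/576 at the point
E_u = 27/16, E_v = 0, F_u = 27/16, F_v = -197/48, G_u = 15/16, G_v = -61/72
EG - F^2 = 109801/9216;  g^inv = (9216/109801) * [[2365/576, -629/192], [-629/192, 353/64]]
first-kind symbols [ij,l] = (1/2)(d_i g_jl + d_j g_il - d_l g_ij): [uu,u] = E_u/2 = 27/32, [uu,v] = F_u - E_v/2 = 27/16, [uv,u] = E_v/2 = 0, [uv,v] = G_u/2 = 15/32, [vv,u] = F_v - G_u/2 = -439/96, [vv,v] = G_v/2 = -61/144
Gamma^u_ij = (G*[ij,u] - F*[ij,v])/(EG - F^2), Gamma^v_ij = (E*[ij,v] - F*[ij,u])/(EG - F^2)

Answer: Gamma_uuu = -38043/219602, Gamma_uuv = -28305/219602, Gamma_uvv = -320499/219602, Gamma_vuu = 120609/219602, Gamma_vuv = 47655/219602, Gamma_vvv = 233065/219602


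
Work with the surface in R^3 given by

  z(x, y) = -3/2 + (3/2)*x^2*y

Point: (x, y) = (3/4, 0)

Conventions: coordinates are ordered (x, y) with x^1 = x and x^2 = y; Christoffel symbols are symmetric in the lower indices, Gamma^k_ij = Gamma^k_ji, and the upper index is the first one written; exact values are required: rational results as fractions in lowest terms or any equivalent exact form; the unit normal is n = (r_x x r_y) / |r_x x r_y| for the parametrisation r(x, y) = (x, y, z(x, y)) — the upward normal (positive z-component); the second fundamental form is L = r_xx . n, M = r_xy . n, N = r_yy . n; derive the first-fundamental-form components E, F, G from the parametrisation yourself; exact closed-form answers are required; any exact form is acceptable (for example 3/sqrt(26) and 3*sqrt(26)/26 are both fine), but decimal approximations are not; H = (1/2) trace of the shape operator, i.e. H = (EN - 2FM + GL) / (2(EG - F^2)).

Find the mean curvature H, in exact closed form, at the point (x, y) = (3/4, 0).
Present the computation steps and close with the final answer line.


z_x = 0, z_y = 27/32, z_xx = 0, z_xy = 9/4, z_yy = 0
E = 1, F = 0, G = 1753/1024; answer radicand W^2 = 1753/1024
unnormalised second-form numerators: l = 0, m = 9/4, n = 0; L = l/sqrt(1753/1024), and similarly M = m/sqrt(W^2), N = n/sqrt(W^2)
H = (E*n - 2*F*m + G*l) / (2*(EG - F^2)*sqrt(W^2)); E*n - 2*F*m + G*l = 0, EG - F^2 = 1753/1024, so H = (0)/sqrt(1753/1024)

Answer: H = 0


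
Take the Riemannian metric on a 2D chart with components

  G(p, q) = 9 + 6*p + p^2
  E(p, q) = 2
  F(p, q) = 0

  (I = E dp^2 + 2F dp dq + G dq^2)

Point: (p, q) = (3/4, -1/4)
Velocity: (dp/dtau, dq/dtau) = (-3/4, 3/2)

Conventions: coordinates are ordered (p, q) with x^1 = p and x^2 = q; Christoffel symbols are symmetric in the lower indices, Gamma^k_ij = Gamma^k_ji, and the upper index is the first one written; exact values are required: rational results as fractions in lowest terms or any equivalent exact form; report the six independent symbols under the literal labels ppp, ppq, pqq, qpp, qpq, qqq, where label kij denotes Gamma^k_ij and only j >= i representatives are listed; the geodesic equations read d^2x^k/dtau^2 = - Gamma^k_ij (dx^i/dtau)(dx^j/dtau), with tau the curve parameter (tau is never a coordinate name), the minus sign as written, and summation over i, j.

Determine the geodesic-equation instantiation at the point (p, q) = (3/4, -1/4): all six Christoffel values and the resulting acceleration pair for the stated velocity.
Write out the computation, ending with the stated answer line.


E = 2, F = 0, G = 225/16 at the point
E_p = 0, E_q = 0, F_p = 0, F_q = 0, G_p = 15/2, G_q = 0
EG - F^2 = 225/8;  g^inv = (8/225) * [[225/16, 0], [0, 2]]
first-kind symbols [ij,l] = (1/2)(d_i g_jl + d_j g_il - d_l g_ij): [pp,p] = E_p/2 = 0, [pp,q] = F_p - E_q/2 = 0, [pq,p] = E_q/2 = 0, [pq,q] = G_p/2 = 15/4, [qq,p] = F_q - G_p/2 = -15/4, [qq,q] = G_q/2 = 0
Gamma^p_ij = (G*[ij,p] - F*[ij,q])/(EG - F^2), Gamma^q_ij = (E*[ij,q] - F*[ij,p])/(EG - F^2)
Gamma_ppp = 0, Gamma_ppq = 0, Gamma_pqq = -15/8, Gamma_qpp = 0, Gamma_qpq = 4/15, Gamma_qqq = 0
d^2p/dtau^2 = -(Gamma_ppp*(-3/4)^2 + 2*Gamma_ppq*(-3/4)*(3/2) + Gamma_pqq*(3/2)^2) = 135/32
d^2q/dtau^2 = -(Gamma_qpp*(-3/4)^2 + 2*Gamma_qpq*(-3/4)*(3/2) + Gamma_qqq*(3/2)^2) = 3/5

Answer: Gamma_ppp = 0, Gamma_ppq = 0, Gamma_pqq = -15/8, Gamma_qpp = 0, Gamma_qpq = 4/15, Gamma_qqq = 0; accelerations (d^2p/dtau^2, d^2q/dtau^2) = (135/32, 3/5)


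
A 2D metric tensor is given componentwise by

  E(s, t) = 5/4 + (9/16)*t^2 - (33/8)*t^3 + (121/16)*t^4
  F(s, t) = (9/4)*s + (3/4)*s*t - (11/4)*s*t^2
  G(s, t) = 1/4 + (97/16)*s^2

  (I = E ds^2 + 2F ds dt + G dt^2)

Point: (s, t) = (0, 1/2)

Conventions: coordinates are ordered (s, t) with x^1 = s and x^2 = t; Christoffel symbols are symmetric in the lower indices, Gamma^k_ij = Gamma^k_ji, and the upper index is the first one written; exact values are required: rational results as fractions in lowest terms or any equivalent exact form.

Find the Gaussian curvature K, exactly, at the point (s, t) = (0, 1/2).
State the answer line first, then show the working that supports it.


Answer: K = -953248/23805

E = 345/256, F = 0, G = 1/4, EG - F^2 = 345/1024 at the point
E_s = 0, E_t = 5/4, F_s = 31/16, F_t = 0, G_s = 0, G_t = 0
E_tt = 183/16, F_st = -2, G_ss = 97/8
Evaluate Brioschi's two determinant matrices M1, M2 and divide by (EG - F^2)^2.
M1 = [[-E_tt/2 + F_st - G_ss/2, E_s/2, F_s - E_t/2], [F_t - G_s/2, E, F], [G_t/2, F, G]] = [[-441/32, 0, 21/16], [0, 345/256, 0], [0, 0, 1/4]]; det M1 = -152145/32768
M2 = [[0, E_t/2, G_s/2], [E_t/2, E, F], [G_s/2, F, G]] = [[0, 5/8, 0], [5/8, 345/256, 0], [0, 0, 1/4]]; det M2 = -25/256
det M1 - det M2 = -148945/32768; K = -148945/32768 / (345/1024)^2 = -953248/23805


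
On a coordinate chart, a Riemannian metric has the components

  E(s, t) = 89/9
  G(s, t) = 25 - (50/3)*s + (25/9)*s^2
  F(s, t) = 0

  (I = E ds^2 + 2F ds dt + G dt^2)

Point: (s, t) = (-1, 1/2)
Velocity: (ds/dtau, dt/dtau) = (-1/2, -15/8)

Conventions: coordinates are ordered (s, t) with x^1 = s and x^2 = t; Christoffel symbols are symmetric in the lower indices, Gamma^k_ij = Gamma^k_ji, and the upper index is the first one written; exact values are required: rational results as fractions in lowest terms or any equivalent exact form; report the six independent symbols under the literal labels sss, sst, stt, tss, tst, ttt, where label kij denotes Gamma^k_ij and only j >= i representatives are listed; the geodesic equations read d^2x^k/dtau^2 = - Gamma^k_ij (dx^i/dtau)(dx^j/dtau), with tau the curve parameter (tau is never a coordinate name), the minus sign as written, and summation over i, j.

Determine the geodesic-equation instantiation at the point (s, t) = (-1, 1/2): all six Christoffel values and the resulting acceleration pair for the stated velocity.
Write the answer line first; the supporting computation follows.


Answer: Gamma_sss = 0, Gamma_sst = 0, Gamma_stt = 100/89, Gamma_tss = 0, Gamma_tst = -1/4, Gamma_ttt = 0; accelerations (d^2s/dtau^2, d^2t/dtau^2) = (-5625/1424, 15/32)

E = 89/9, F = 0, G = 400/9 at the point
E_s = 0, E_t = 0, F_s = 0, F_t = 0, G_s = -200/9, G_t = 0
EG - F^2 = 35600/81;  g^inv = (81/35600) * [[400/9, 0], [0, 89/9]]
first-kind symbols [ij,l] = (1/2)(d_i g_jl + d_j g_il - d_l g_ij): [ss,s] = E_s/2 = 0, [ss,t] = F_s - E_t/2 = 0, [st,s] = E_t/2 = 0, [st,t] = G_s/2 = -100/9, [tt,s] = F_t - G_s/2 = 100/9, [tt,t] = G_t/2 = 0
Gamma^s_ij = (G*[ij,s] - F*[ij,t])/(EG - F^2), Gamma^t_ij = (E*[ij,t] - F*[ij,s])/(EG - F^2)
Gamma_sss = 0, Gamma_sst = 0, Gamma_stt = 100/89, Gamma_tss = 0, Gamma_tst = -1/4, Gamma_ttt = 0
d^2s/dtau^2 = -(Gamma_sss*(-1/2)^2 + 2*Gamma_sst*(-1/2)*(-15/8) + Gamma_stt*(-15/8)^2) = -5625/1424
d^2t/dtau^2 = -(Gamma_tss*(-1/2)^2 + 2*Gamma_tst*(-1/2)*(-15/8) + Gamma_ttt*(-15/8)^2) = 15/32


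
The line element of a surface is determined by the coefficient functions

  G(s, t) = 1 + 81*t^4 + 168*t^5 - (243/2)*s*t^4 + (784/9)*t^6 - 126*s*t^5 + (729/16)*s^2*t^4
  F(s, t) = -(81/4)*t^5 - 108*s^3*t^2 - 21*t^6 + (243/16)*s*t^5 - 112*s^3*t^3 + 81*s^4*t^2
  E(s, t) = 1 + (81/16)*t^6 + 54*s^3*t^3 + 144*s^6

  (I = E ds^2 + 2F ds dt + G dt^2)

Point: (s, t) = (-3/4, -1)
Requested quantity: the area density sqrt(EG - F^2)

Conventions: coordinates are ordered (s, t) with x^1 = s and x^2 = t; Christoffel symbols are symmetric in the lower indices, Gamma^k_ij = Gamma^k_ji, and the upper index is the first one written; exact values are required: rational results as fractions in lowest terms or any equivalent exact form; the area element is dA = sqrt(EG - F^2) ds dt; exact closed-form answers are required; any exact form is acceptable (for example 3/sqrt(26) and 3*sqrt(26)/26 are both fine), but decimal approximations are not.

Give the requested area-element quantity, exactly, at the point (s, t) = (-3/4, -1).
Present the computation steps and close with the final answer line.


E = 13945/256, F = 8853/256, G = 53833/2304; EG - F^2 = 88517/1152

Answer: sqrt(EG - F^2) = sqrt(177034)/48


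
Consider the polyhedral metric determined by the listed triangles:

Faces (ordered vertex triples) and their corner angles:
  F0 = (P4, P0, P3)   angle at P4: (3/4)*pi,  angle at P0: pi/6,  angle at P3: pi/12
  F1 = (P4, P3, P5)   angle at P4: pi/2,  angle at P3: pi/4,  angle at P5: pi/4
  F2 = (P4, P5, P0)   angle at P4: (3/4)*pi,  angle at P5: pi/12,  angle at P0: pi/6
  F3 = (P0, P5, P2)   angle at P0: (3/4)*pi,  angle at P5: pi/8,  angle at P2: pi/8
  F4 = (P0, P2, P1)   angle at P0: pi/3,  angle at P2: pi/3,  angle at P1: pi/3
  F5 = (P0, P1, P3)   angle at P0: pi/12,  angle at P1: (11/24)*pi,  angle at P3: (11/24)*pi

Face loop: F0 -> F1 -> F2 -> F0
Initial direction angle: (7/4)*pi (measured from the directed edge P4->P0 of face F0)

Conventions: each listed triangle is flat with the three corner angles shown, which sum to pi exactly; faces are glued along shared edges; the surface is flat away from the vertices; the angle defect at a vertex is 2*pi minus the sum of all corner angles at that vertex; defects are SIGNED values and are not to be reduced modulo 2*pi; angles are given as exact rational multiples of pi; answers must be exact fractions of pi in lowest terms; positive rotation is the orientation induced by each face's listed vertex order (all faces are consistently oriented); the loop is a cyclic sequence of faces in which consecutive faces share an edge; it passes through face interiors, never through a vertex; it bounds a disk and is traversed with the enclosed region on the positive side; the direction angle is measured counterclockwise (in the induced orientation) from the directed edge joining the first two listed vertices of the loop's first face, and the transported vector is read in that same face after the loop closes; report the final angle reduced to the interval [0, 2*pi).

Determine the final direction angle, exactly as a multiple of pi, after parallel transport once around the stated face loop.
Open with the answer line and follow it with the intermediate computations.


Answer: final direction angle = (7/4)*pi

enclosed vertex P4: corner angles sum to 2*pi, defect = 2*pi - 2*pi = 0
the final direction is the initial angle plus the enclosed defects, taken mod 2*pi in the induced orientation
final angle = (7/4)*pi + 0 = (7/4)*pi (mod 2*pi)


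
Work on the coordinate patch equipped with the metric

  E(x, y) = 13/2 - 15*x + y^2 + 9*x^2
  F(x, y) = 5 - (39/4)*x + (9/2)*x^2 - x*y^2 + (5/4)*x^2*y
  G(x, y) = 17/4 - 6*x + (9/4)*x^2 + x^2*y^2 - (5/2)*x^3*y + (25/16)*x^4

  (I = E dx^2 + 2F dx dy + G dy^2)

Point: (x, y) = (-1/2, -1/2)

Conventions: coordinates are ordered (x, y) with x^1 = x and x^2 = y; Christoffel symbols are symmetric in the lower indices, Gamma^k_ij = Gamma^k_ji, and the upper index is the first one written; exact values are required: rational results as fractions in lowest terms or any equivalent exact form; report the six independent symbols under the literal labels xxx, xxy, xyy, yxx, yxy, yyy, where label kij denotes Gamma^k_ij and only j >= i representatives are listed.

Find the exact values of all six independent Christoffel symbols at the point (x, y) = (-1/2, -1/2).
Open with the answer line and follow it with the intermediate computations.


Answer: Gamma_xxx = 1204/197, Gamma_xxy = 28571/5910, Gamma_xyy = 56071/15760, Gamma_yxx = -6080/591, Gamma_yxy = -7208/985, Gamma_yyy = -29483/5910

E = 33/2, F = 351/32, G = 2001/256 at the point
E_x = -24, E_y = -1, F_x = -111/8, F_y = -3/16, G_x = -267/32, G_y = 1/16
EG - F^2 = 8865/1024;  g^inv = (1024/8865) * [[2001/256, -351/32], [-351/32, 33/2]]
first-kind symbols [ij,l] = (1/2)(d_i g_jl + d_j g_il - d_l g_ij): [xx,x] = E_x/2 = -12, [xx,y] = F_x - E_y/2 = -107/8, [xy,x] = E_y/2 = -1/2, [xy,y] = G_x/2 = -267/64, [yy,x] = F_y - G_x/2 = 255/64, [yy,y] = G_y/2 = 1/32
Gamma^x_ij = (G*[ij,x] - F*[ij,y])/(EG - F^2), Gamma^y_ij = (E*[ij,y] - F*[ij,x])/(EG - F^2)


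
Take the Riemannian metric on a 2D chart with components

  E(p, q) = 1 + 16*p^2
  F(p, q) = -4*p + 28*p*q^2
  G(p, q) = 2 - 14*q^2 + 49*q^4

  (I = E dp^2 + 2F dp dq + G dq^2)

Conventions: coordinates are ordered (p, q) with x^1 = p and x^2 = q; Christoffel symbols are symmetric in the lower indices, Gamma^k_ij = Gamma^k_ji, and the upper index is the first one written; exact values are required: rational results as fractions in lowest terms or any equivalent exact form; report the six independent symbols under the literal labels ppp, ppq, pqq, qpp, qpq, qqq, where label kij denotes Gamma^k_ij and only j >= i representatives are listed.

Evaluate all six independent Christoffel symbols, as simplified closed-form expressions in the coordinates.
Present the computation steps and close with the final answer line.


E = 1 + 16*p^2; F = -4*p + 28*p*q^2; G = 2 - 14*q^2 + 49*q^4
Gamma^k_ij = (1/2) g^{kl} (d_i g_jl + d_j g_il - d_l g_ij), with g^inv = (1/(EG-F^2)) [[G, -F], [-F, E]]
first partials: E_p = 32*p, E_q = 0, F_p = -4 + 28*q^2, F_q = 56*p*q, G_p = 0, G_q = -28*q + 196*q^3
D = EG - F^2 = 2 - 14*q^2 + 16*p^2 + 49*q^4
expanded: Gamma^p_pp = (G E_p - 2F F_p + F E_q)/(2D), Gamma^p_pq = (G E_q - F G_p)/(2D), Gamma^p_qq = (2G F_q - G G_p - F G_q)/(2D), Gamma^q_pp = (2E F_p - E E_q - F E_p)/(2D), Gamma^q_pq = (E G_p - F E_q)/(2D), Gamma^q_qq = (E G_q - 2F F_q + F G_p)/(2D); substitute and cancel common factors

Answer: Gamma_ppp = 16*p/(16*p^2 + 49*q^4 - 14*q^2 + 2), Gamma_ppq = 0, Gamma_pqq = 56*p*q/(16*p^2 + 49*q^4 - 14*q^2 + 2), Gamma_qpp = (28*q^2 - 4)/(16*p^2 + 49*q^4 - 14*q^2 + 2), Gamma_qpq = 0, Gamma_qqq = (98*q^3 - 14*q)/(16*p^2 + 49*q^4 - 14*q^2 + 2)


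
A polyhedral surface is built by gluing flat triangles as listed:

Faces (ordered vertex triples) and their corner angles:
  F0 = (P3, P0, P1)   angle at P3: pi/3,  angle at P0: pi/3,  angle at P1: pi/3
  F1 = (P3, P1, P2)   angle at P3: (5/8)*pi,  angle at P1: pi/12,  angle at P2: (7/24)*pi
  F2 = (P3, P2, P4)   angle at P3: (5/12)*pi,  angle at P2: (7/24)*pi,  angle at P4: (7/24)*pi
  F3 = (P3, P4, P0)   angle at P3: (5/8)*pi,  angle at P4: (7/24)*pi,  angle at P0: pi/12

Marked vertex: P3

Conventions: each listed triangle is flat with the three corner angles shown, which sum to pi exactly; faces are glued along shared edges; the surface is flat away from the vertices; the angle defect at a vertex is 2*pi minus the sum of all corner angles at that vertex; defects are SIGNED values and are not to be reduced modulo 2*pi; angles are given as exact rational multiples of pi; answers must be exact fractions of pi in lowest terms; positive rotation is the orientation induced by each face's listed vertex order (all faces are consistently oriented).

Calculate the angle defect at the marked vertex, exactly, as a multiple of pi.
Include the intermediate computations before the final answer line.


Sum of corner angles at P3: 2*pi
defect = 2*pi - 2*pi

Answer: defect(P3) = 0


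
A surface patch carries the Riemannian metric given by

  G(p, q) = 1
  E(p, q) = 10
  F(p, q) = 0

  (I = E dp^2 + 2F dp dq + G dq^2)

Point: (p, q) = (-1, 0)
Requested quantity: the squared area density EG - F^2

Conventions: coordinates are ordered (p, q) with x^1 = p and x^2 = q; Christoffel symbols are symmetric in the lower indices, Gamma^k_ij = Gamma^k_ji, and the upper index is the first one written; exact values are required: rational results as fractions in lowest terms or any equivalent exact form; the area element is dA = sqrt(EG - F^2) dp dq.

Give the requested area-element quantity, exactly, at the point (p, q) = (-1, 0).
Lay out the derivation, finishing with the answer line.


E = 10, F = 0, G = 1; EG - F^2 = 10

Answer: EG - F^2 = 10


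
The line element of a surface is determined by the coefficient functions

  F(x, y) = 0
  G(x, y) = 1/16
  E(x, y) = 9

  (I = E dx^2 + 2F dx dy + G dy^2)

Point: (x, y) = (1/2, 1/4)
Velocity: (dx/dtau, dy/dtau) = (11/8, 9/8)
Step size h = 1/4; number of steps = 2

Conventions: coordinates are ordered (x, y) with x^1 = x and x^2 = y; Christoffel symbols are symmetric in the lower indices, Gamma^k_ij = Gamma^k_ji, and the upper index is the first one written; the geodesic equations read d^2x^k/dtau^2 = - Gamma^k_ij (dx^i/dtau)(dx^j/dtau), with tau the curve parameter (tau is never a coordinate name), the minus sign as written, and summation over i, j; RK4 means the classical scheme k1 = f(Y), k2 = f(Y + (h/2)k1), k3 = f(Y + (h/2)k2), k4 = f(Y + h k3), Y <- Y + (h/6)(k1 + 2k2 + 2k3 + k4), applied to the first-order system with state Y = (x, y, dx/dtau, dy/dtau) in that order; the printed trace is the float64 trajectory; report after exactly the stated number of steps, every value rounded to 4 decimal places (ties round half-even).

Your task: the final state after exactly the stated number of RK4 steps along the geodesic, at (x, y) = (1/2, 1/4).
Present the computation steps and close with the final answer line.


f(Y) = (dx/dtau, dy/dtau, -Gamma^x_ij Y'^i Y'^j, -Gamma^y_ij Y'^i Y'^j) with the Gammas evaluated at the stage position; h = 0.250000; intermediate values shown to 6 dp
step 0: x = 0.5000, y = 0.2500, dx/dtau = 1.3750, dy/dtau = 1.1250
step 1:
  k1: at (x, y) = (0.500000, 0.250000), (dx/dtau, dy/dtau) = (1.375000, 1.125000); Gamma_xxx = 0.000000, Gamma_xxy = 0.000000, Gamma_xyy = 0.000000, Gamma_yxx = 0.000000, Gamma_yxy = 0.000000, Gamma_yyy = 0.000000; k1 = (1.375000, 1.125000, 0.000000, 0.000000)
  k2: at (x, y) = (0.671875, 0.390625), (dx/dtau, dy/dtau) = (1.375000, 1.125000); Gamma_xxx = 0.000000, Gamma_xxy = 0.000000, Gamma_xyy = 0.000000, Gamma_yxx = 0.000000, Gamma_yxy = 0.000000, Gamma_yyy = 0.000000; k2 = (1.375000, 1.125000, 0.000000, 0.000000)
  k3: at (x, y) = (0.671875, 0.390625), (dx/dtau, dy/dtau) = (1.375000, 1.125000); Gamma_xxx = 0.000000, Gamma_xxy = 0.000000, Gamma_xyy = 0.000000, Gamma_yxx = 0.000000, Gamma_yxy = 0.000000, Gamma_yyy = 0.000000; k3 = (1.375000, 1.125000, 0.000000, 0.000000)
  k4: at (x, y) = (0.843750, 0.531250), (dx/dtau, dy/dtau) = (1.375000, 1.125000); Gamma_xxx = 0.000000, Gamma_xxy = 0.000000, Gamma_xyy = 0.000000, Gamma_yxx = 0.000000, Gamma_yxy = 0.000000, Gamma_yyy = 0.000000; k4 = (1.375000, 1.125000, 0.000000, 0.000000)
  Y <- Y + (h/6)(k1 + 2k2 + 2k3 + k4): x = 0.8438, y = 0.5312, dx/dtau = 1.3750, dy/dtau = 1.1250
step 2:
  k1: at (x, y) = (0.843750, 0.531250), (dx/dtau, dy/dtau) = (1.375000, 1.125000); Gamma_xxx = 0.000000, Gamma_xxy = 0.000000, Gamma_xyy = 0.000000, Gamma_yxx = 0.000000, Gamma_yxy = 0.000000, Gamma_yyy = 0.000000; k1 = (1.375000, 1.125000, 0.000000, 0.000000)
  k2: at (x, y) = (1.015625, 0.671875), (dx/dtau, dy/dtau) = (1.375000, 1.125000); Gamma_xxx = 0.000000, Gamma_xxy = 0.000000, Gamma_xyy = 0.000000, Gamma_yxx = 0.000000, Gamma_yxy = 0.000000, Gamma_yyy = 0.000000; k2 = (1.375000, 1.125000, 0.000000, 0.000000)
  k3: at (x, y) = (1.015625, 0.671875), (dx/dtau, dy/dtau) = (1.375000, 1.125000); Gamma_xxx = 0.000000, Gamma_xxy = 0.000000, Gamma_xyy = 0.000000, Gamma_yxx = 0.000000, Gamma_yxy = 0.000000, Gamma_yyy = 0.000000; k3 = (1.375000, 1.125000, 0.000000, 0.000000)
  k4: at (x, y) = (1.187500, 0.812500), (dx/dtau, dy/dtau) = (1.375000, 1.125000); Gamma_xxx = 0.000000, Gamma_xxy = 0.000000, Gamma_xyy = 0.000000, Gamma_yxx = 0.000000, Gamma_yxy = 0.000000, Gamma_yyy = 0.000000; k4 = (1.375000, 1.125000, 0.000000, 0.000000)
  Y <- Y + (h/6)(k1 + 2k2 + 2k3 + k4): x = 1.1875, y = 0.8125, dx/dtau = 1.3750, dy/dtau = 1.1250

Answer: x = 1.1875, y = 0.8125, dx/dtau = 1.3750, dy/dtau = 1.1250


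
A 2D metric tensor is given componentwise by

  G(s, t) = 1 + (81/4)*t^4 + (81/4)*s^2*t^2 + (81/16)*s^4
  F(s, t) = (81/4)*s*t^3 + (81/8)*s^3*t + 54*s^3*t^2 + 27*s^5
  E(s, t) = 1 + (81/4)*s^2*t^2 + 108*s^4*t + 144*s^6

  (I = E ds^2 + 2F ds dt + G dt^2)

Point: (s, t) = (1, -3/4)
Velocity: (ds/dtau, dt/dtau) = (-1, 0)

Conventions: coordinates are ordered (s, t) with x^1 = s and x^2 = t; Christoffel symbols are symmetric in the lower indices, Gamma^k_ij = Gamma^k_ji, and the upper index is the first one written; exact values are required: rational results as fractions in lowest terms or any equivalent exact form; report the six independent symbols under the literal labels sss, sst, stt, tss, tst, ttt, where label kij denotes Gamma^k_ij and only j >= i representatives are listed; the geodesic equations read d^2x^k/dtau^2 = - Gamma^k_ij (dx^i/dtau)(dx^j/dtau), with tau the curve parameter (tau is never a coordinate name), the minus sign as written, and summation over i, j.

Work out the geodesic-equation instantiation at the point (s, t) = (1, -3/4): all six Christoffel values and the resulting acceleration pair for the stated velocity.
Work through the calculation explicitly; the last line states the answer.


E = 4825/64, F = 10557/256, G = 24433/1024 at the point
E_s = 18009/32, E_t = 621/8, F_s = 49869/256, F_t = -2349/64, G_s = 1377/32, G_t = -4131/64
EG - F^2 = 100609/1024;  g^inv = (1024/100609) * [[24433/1024, -10557/256], [-10557/256, 4825/64]]
first-kind symbols [ij,l] = (1/2)(d_i g_jl + d_j g_il - d_l g_ij): [ss,s] = E_s/2 = 18009/64, [ss,t] = F_s - E_t/2 = 39933/256, [st,s] = E_t/2 = 621/16, [st,t] = G_s/2 = 1377/64, [tt,s] = F_t - G_s/2 = -1863/32, [tt,t] = G_t/2 = -4131/128
Gamma^s_ij = (G*[ij,s] - F*[ij,t])/(EG - F^2), Gamma^t_ij = (E*[ij,t] - F*[ij,s])/(EG - F^2)
Gamma_sss = 288144/100609, Gamma_sst = 39744/100609, Gamma_stt = -59616/100609, Gamma_tss = 159732/100609, Gamma_tst = 22032/100609, Gamma_ttt = -33048/100609
d^2s/dtau^2 = -(Gamma_sss*(-1)^2 + 2*Gamma_sst*(-1)*(0) + Gamma_stt*(0)^2) = -288144/100609
d^2t/dtau^2 = -(Gamma_tss*(-1)^2 + 2*Gamma_tst*(-1)*(0) + Gamma_ttt*(0)^2) = -159732/100609

Answer: Gamma_sss = 288144/100609, Gamma_sst = 39744/100609, Gamma_stt = -59616/100609, Gamma_tss = 159732/100609, Gamma_tst = 22032/100609, Gamma_ttt = -33048/100609; accelerations (d^2s/dtau^2, d^2t/dtau^2) = (-288144/100609, -159732/100609)


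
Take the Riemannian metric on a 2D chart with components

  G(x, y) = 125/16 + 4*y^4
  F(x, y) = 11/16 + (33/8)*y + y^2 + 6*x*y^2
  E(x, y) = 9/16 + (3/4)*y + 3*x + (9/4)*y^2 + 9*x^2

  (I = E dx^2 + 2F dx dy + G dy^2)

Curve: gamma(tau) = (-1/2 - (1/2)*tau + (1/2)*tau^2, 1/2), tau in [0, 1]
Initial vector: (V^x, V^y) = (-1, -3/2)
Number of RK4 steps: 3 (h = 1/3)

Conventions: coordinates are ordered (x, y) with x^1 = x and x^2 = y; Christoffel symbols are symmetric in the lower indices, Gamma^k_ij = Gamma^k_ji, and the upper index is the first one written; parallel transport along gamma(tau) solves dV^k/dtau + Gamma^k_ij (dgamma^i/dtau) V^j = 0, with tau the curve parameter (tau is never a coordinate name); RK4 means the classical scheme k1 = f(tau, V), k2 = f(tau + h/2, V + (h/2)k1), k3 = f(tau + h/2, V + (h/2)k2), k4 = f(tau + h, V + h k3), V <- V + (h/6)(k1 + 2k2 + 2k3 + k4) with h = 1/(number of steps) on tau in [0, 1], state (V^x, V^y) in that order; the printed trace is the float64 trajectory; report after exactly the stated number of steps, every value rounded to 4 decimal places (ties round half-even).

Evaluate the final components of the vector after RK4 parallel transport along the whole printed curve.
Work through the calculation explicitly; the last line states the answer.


gamma'(tau) = (-1/2 + tau, 0); f(tau, V)^k = -Gamma^k_ij(gamma(tau)) gamma'^i(tau) V^j; h = 1/3; intermediate values shown to 6 dp
curve data and Christoffel symbols at the stage parameters:
  tau = 0.000000: gamma = (-0.500000, 0.500000), gamma' = (-0.500000, 0.000000); Gamma_xxx = -1.849462, Gamma_xxy = 0.924731, Gamma_xyy = 1.137993, Gamma_yxx = 0.516129, Gamma_yxy = -0.258065, Gamma_yyy = -0.193548
  tau = 0.166667: gamma = (-0.569444, 0.500000), gamma' = (-0.333333, 0.000000); Gamma_xxx = -1.694752, Gamma_xxy = 0.701277, Gamma_xyy = 0.674246, Gamma_yxx = 0.451058, Gamma_yxy = -0.186645, Gamma_yyy = -0.055420
  tau = 0.333333: gamma = (-0.611111, 0.500000), gamma' = (-0.166667, 0.000000); Gamma_xxx = -1.606781, Gamma_xxy = 0.602543, Gamma_xyy = 0.482008, Gamma_yxx = 0.415189, Gamma_yxy = -0.155696, Gamma_yyy = -0.000519
  tau = 0.500000: gamma = (-0.625000, 0.500000), gamma' = (0.000000, 0.000000); Gamma_xxx = -1.578640, Gamma_xxy = 0.574051, Gamma_xyy = 0.428313, Gamma_yxx = 0.403838, Gamma_yxy = -0.146850, Gamma_yyy = 0.014463
  tau = 0.666667: gamma = (-0.611111, 0.500000), gamma' = (0.166667, 0.000000); Gamma_xxx = -1.606781, Gamma_xxy = 0.602543, Gamma_xyy = 0.482008, Gamma_yxx = 0.415189, Gamma_yxy = -0.155696, Gamma_yyy = -0.000519
  tau = 0.833333: gamma = (-0.569444, 0.500000), gamma' = (0.333333, 0.000000); Gamma_xxx = -1.694752, Gamma_xxy = 0.701277, Gamma_xyy = 0.674246, Gamma_yxx = 0.451058, Gamma_yxy = -0.186645, Gamma_yyy = -0.055420
  tau = 1.000000: gamma = (-0.500000, 0.500000), gamma' = (0.500000, 0.000000); Gamma_xxx = -1.849462, Gamma_xxy = 0.924731, Gamma_xyy = 1.137993, Gamma_yxx = 0.516129, Gamma_yxy = -0.258065, Gamma_yyy = -0.193548
step 0: V^x = -1.0000, V^y = -1.5000
step 1: k1 = (0.231183, -0.064516), k2 = (0.189999, -0.050568), k3 = (0.194420, -0.051745), k4 = (0.098074, -0.025342); V <- V + (h/6)(k1 + 2k2 + 2k3 + k4): V^x = -0.9390, V^y = -1.5164
step 2: k1 = (0.099181, -0.025628), k2 = (0.000000, 0.000000), k3 = (0.000000, 0.000000), k4 = (-0.099181, 0.025628); V <- V + (h/6)(k1 + 2k2 + 2k3 + k4): V^x = -0.9390, V^y = -1.5164
step 3: k1 = (-0.099181, 0.025628), k2 = (-0.186328, 0.049591), k3 = (-0.195467, 0.052024), k4 = (-0.235474, 0.065714); V <- V + (h/6)(k1 + 2k2 + 2k3 + k4): V^x = -1.0000, V^y = -1.5000

Answer: V^x = -1.0000, V^y = -1.5000


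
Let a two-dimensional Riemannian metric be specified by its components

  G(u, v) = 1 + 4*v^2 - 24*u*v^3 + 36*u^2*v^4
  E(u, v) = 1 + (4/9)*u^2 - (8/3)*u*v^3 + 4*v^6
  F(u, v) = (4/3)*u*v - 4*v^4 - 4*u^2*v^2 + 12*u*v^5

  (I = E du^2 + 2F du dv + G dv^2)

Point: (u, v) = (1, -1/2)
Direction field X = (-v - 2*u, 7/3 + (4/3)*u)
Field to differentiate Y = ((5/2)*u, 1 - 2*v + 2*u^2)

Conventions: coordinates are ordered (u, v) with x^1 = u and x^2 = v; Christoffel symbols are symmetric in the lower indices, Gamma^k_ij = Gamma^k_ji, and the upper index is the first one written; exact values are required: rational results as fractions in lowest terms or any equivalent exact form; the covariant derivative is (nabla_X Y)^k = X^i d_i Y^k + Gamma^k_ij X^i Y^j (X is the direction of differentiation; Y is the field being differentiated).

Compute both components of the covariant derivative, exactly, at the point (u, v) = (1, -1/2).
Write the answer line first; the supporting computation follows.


Answer: (nabla_X Y)^u = 40649/4660, (nabla_X Y)^v = -33098/699

E = 265/144, F = -55/24, G = 29/4 at the point
E_u = 11/9, E_v = -11/4, F_u = -73/24, F_v = 133/12, G_u = 15/2, G_v = -40
EG - F^2 = 1165/144;  g^inv = (144/1165) * [[29/4, 55/24], [55/24, 265/144]]
first-kind symbols [ij,l] = (1/2)(d_i g_jl + d_j g_il - d_l g_ij): [uu,u] = E_u/2 = 11/18, [uu,v] = F_u - E_v/2 = -5/3, [uv,u] = E_v/2 = -11/8, [uv,v] = G_u/2 = 15/4, [vv,u] = F_v - G_u/2 = 22/3, [vv,v] = G_v/2 = -20
Gamma^u_ij = (G*[ij,u] - F*[ij,v])/(EG - F^2), Gamma^v_ij = (E*[ij,v] - F*[ij,u])/(EG - F^2)
Gamma_uuu = 88/1165, Gamma_uuv = -198/1165, Gamma_uvv = 1056/1165, Gamma_vuu = -48/233, Gamma_vuv = 108/233, Gamma_vvv = -576/233
X = (-3/2, 11/3), Y = (5/2, 4) at the point


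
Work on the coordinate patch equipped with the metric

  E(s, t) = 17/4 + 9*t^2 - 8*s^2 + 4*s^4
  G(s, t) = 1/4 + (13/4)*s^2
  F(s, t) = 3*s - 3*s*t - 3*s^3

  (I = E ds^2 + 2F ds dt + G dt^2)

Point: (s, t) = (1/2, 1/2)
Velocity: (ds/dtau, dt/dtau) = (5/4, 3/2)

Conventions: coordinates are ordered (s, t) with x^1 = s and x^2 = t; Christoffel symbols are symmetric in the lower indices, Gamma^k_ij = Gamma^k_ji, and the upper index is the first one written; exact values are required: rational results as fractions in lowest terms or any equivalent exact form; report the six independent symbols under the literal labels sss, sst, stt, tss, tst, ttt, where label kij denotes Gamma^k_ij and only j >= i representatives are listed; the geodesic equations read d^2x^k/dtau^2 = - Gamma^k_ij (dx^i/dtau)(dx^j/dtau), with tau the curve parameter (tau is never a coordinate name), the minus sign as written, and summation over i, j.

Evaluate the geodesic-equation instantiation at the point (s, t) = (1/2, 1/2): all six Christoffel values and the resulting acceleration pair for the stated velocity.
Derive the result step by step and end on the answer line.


E = 19/4, F = 3/8, G = 17/16 at the point
E_s = -6, E_t = 9, F_s = -3/4, F_t = -3/2, G_s = 13/4, G_t = 0
EG - F^2 = 157/32;  g^inv = (32/157) * [[17/16, -3/8], [-3/8, 19/4]]
first-kind symbols [ij,l] = (1/2)(d_i g_jl + d_j g_il - d_l g_ij): [ss,s] = E_s/2 = -3, [ss,t] = F_s - E_t/2 = -21/4, [st,s] = E_t/2 = 9/2, [st,t] = G_s/2 = 13/8, [tt,s] = F_t - G_s/2 = -25/8, [tt,t] = G_t/2 = 0
Gamma^s_ij = (G*[ij,s] - F*[ij,t])/(EG - F^2), Gamma^t_ij = (E*[ij,t] - F*[ij,s])/(EG - F^2)
Gamma_sss = -39/157, Gamma_sst = 267/314, Gamma_stt = -425/628, Gamma_tss = -762/157, Gamma_tst = 193/157, Gamma_ttt = 75/314
d^2s/dtau^2 = -(Gamma_sss*(5/4)^2 + 2*Gamma_sst*(5/4)*(3/2) + Gamma_stt*(3/2)^2) = -1605/1256
d^2t/dtau^2 = -(Gamma_tss*(5/4)^2 + 2*Gamma_tst*(5/4)*(3/2) + Gamma_ttt*(3/2)^2) = 765/314

Answer: Gamma_sss = -39/157, Gamma_sst = 267/314, Gamma_stt = -425/628, Gamma_tss = -762/157, Gamma_tst = 193/157, Gamma_ttt = 75/314; accelerations (d^2s/dtau^2, d^2t/dtau^2) = (-1605/1256, 765/314)


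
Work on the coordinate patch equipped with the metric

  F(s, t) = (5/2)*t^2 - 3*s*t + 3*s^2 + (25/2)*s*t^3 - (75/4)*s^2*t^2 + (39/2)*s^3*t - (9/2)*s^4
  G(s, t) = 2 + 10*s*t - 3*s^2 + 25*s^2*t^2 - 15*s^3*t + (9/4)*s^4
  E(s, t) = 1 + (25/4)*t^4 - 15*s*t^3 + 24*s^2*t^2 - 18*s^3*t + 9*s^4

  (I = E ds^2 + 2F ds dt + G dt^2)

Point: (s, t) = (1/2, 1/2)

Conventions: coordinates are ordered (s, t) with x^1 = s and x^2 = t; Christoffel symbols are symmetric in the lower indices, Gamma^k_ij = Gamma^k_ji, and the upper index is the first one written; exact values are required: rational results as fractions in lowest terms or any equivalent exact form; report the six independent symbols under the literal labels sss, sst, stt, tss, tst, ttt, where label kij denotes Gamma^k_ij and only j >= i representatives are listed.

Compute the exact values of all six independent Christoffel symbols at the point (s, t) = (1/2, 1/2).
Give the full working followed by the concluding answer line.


E = 89/64, F = 75/64, G = 289/64 at the point
E_s = 15/8, E_t = 5/4, F_s = 55/16, F_t = 55/16, G_s = 15/4, G_t = 75/8
EG - F^2 = 157/32;  g^inv = (32/157) * [[289/64, -75/64], [-75/64, 89/64]]
first-kind symbols [ij,l] = (1/2)(d_i g_jl + d_j g_il - d_l g_ij): [ss,s] = E_s/2 = 15/16, [ss,t] = F_s - E_t/2 = 45/16, [st,s] = E_t/2 = 5/8, [st,t] = G_s/2 = 15/8, [tt,s] = F_t - G_s/2 = 25/16, [tt,t] = G_t/2 = 75/16
Gamma^s_ij = (G*[ij,s] - F*[ij,t])/(EG - F^2), Gamma^t_ij = (E*[ij,t] - F*[ij,s])/(EG - F^2)

Answer: Gamma_sss = 30/157, Gamma_sst = 20/157, Gamma_stt = 50/157, Gamma_tss = 90/157, Gamma_tst = 60/157, Gamma_ttt = 150/157


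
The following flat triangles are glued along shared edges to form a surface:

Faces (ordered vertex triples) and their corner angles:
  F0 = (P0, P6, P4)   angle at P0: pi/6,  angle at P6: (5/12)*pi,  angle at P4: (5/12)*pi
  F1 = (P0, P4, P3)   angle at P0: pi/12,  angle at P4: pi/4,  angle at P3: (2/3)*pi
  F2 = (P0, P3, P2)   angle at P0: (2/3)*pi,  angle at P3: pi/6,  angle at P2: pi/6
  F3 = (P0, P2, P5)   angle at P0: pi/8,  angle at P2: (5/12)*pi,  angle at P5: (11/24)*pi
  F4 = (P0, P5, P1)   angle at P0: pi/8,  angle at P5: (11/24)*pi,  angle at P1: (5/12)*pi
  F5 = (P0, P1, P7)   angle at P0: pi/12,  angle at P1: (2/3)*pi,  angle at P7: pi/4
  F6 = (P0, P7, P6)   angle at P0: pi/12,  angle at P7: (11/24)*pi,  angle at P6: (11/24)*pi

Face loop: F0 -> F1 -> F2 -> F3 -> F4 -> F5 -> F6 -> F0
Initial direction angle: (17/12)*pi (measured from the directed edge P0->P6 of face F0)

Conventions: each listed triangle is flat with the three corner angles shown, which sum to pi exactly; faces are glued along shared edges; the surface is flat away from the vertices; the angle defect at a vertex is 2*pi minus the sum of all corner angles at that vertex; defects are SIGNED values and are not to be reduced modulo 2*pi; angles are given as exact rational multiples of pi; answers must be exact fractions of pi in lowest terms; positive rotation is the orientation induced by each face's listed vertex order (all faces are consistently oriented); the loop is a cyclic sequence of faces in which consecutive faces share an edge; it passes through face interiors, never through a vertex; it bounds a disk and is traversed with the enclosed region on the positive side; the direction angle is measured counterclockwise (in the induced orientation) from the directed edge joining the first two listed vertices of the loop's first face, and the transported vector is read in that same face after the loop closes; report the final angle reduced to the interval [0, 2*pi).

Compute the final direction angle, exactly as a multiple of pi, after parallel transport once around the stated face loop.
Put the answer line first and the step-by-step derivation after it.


Answer: final direction angle = pi/12

enclosed vertex P0: corner angles sum to (4/3)*pi, defect = 2*pi - (4/3)*pi = (2/3)*pi
by Gauss-Bonnet the loop rotates the vector by the enclosed defect sum (positive orientation, mod 2*pi)
final angle = (17/12)*pi + (2/3)*pi = pi/12 (mod 2*pi)


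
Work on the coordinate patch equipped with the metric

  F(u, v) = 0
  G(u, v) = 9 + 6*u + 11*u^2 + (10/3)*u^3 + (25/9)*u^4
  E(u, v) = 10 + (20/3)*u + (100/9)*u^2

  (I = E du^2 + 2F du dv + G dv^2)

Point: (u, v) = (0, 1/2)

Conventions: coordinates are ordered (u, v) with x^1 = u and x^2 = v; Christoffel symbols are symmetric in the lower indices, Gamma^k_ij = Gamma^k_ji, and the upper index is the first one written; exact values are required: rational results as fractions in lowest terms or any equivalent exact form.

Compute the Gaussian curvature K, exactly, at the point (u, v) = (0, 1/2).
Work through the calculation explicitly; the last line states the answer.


E = 10, F = 0, G = 9, EG - F^2 = 90 at the point
E_u = 20/3, E_v = 0, F_u = 0, F_v = 0, G_u = 6, G_v = 0
E_vv = 0, F_uv = 0, G_uu = 22
Using the Brioschi determinant formula for K from the metric derivatives:
M1 = [[-E_vv/2 + F_uv - G_uu/2, E_u/2, F_u - E_v/2], [F_v - G_u/2, E, F], [G_v/2, F, G]] = [[-11, 10/3, 0], [-3, 10, 0], [0, 0, 9]]; det M1 = -900
M2 = [[0, E_v/2, G_u/2], [E_v/2, E, F], [G_u/2, F, G]] = [[0, 0, 3], [0, 10, 0], [3, 0, 9]]; det M2 = -90
det M1 - det M2 = -810; K = -810 / (90)^2 = -1/10

Answer: K = -1/10


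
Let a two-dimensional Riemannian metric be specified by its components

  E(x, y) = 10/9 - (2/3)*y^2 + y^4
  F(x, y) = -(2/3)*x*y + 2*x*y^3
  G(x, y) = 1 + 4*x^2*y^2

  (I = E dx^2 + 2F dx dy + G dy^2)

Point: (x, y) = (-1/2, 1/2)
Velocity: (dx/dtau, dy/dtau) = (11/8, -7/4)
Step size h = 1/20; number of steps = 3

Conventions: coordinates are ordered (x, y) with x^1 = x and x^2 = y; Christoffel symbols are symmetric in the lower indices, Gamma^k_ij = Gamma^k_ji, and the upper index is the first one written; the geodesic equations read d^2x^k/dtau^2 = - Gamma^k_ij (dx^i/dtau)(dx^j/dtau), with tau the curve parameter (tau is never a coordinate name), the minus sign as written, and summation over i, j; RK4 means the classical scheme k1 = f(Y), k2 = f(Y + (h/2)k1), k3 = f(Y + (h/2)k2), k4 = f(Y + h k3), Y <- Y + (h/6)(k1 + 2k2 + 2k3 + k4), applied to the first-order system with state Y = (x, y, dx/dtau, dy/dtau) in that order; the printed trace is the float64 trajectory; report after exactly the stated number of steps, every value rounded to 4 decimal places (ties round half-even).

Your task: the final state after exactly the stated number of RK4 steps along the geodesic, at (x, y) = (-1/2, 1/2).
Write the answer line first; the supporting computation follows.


Answer: x = -0.3046, y = 0.2127, dx/dtau = 1.2134, dy/dtau = -2.0128

f(Y) = (dx/dtau, dy/dtau, -Gamma^x_ij Y'^i Y'^j, -Gamma^y_ij Y'^i Y'^j) with the Gammas evaluated at the stage position; h = 0.050000; intermediate values shown to 6 dp
step 0: x = -0.5000, y = 0.5000, dx/dtau = 1.3750, dy/dtau = -1.7500
step 1:
  k1: at (x, y) = (-0.500000, 0.500000), (dx/dtau, dy/dtau) = (1.375000, -1.750000); Gamma_xxx = 0.000000, Gamma_xxy = -0.066298, Gamma_xyy = 0.066298, Gamma_yxx = 0.000000, Gamma_yxy = -0.397790, Gamma_yyy = 0.397790; k1 = (1.375000, -1.750000, -0.522099, -3.132597)
  k2: at (x, y) = (-0.465625, 0.456250), (dx/dtau, dy/dtau) = (1.361948, -1.828315); Gamma_xxx = 0.000000, Gamma_xxy = -0.095484, Gamma_xyy = 0.097446, Gamma_yxx = 0.000000, Gamma_yxy = -0.324116, Gamma_yyy = 0.330776; k2 = (1.361948, -1.828315, -0.801258, -2.719841)
  k3: at (x, y) = (-0.465951, 0.454292), (dx/dtau, dy/dtau) = (1.354969, -1.817996); Gamma_xxx = 0.000000, Gamma_xxy = -0.096496, Gamma_xyy = 0.098973, Gamma_yxx = 0.000000, Gamma_yxy = -0.321793, Gamma_yyy = 0.330052; k3 = (1.354969, -1.817996, -0.802520, -2.676222)
  k4: at (x, y) = (-0.432252, 0.409100), (dx/dtau, dy/dtau) = (1.334874, -1.883811); Gamma_xxx = 0.000000, Gamma_xxy = -0.117815, Gamma_xyy = 0.124482, Gamma_yxx = 0.000000, Gamma_yxy = -0.251054, Gamma_yyy = 0.265261; k4 = (1.334874, -1.883811, -1.034284, -2.203970)
  Y <- Y + (h/6)(k1 + 2k2 + 2k3 + k4): x = -0.4321, y = 0.4089, dx/dtau = 1.3353, dy/dtau = -1.8844
step 2:
  k1: at (x, y) = (-0.432136, 0.408946), (dx/dtau, dy/dtau) = (1.335301, -1.884406); Gamma_xxx = 0.000000, Gamma_xxy = -0.117872, Gamma_xyy = 0.124556, Gamma_yxx = 0.000000, Gamma_yxy = -0.250824, Gamma_yyy = 0.265047; k1 = (1.335301, -1.884406, -1.035490, -2.203448)
  k2: at (x, y) = (-0.398753, 0.361836), (dx/dtau, dy/dtau) = (1.309413, -1.939492); Gamma_xxx = 0.000000, Gamma_xxy = -0.130290, Gamma_xyy = 0.143583, Gamma_yxx = 0.000000, Gamma_yxy = -0.185750, Gamma_yyy = 0.204702; k2 = (1.309413, -1.939492, -1.201873, -1.713474)
  k3: at (x, y) = (-0.399400, 0.360459), (dx/dtau, dy/dtau) = (1.305254, -1.927243); Gamma_xxx = 0.000000, Gamma_xxy = -0.130427, Gamma_xyy = 0.144518, Gamma_yxx = 0.000000, Gamma_yxy = -0.184632, Gamma_yyy = 0.204578; k3 = (1.305254, -1.927243, -1.192967, -1.688754)
  k4: at (x, y) = (-0.366873, 0.312584), (dx/dtau, dy/dtau) = (1.275652, -1.968843); Gamma_xxx = 0.000000, Gamma_xxy = -0.132932, Gamma_xyy = 0.156019, Gamma_yxx = 0.000000, Gamma_yxy = -0.129396, Gamma_yyy = 0.151870; k4 = (1.275652, -1.968843, -1.272517, -1.238671)
  Y <- Y + (h/6)(k1 + 2k2 + 2k3 + k4): x = -0.3668, y = 0.3124, dx/dtau = 1.2762, dy/dtau = -1.9698
step 3:
  k1: at (x, y) = (-0.366800, 0.312390), (dx/dtau, dy/dtau) = (1.276153, -1.969794); Gamma_xxx = 0.000000, Gamma_xxy = -0.132921, Gamma_xyy = 0.156072, Gamma_yxx = 0.000000, Gamma_yxy = -0.129213, Gamma_yyy = 0.151719; k1 = (1.276153, -1.969794, -1.273838, -1.238306)
  k2: at (x, y) = (-0.334896, 0.263146), (dx/dtau, dy/dtau) = (1.244307, -2.000752); Gamma_xxx = 0.000000, Gamma_xxy = -0.126259, Gamma_xyy = 0.160686, Gamma_yxx = 0.000000, Gamma_yxy = -0.084266, Gamma_yyy = 0.107242; k2 = (1.244307, -2.000752, -1.271883, -0.848858)
  k3: at (x, y) = (-0.335692, 0.262372), (dx/dtau, dy/dtau) = (1.244356, -1.991015); Gamma_xxx = 0.000000, Gamma_xxy = -0.126061, Gamma_xyy = 0.161289, Gamma_yxx = 0.000000, Gamma_yxy = -0.083956, Gamma_yyy = 0.107418; k3 = (1.244356, -1.991015, -1.264015, -0.841829)
  k4: at (x, y) = (-0.304582, 0.212840), (dx/dtau, dy/dtau) = (1.212952, -2.011885); Gamma_xxx = 0.000000, Gamma_xxy = -0.111486, Gamma_xyy = 0.159541, Gamma_yxx = 0.000000, Gamma_yxy = -0.050184, Gamma_yyy = 0.071816; k4 = (1.212952, -2.011885, -1.189897, -0.535618)
  Y <- Y + (h/6)(k1 + 2k2 + 2k3 + k4): x = -0.3046, y = 0.2127, dx/dtau = 1.2134, dy/dtau = -2.0128
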